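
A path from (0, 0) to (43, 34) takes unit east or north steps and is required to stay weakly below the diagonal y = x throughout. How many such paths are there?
Number of paths = 1849916347365697626750

By the reflection principle (André's argument), the number of monotone paths to (43, 34) with n ≤ m that never go above y = x is C(77, 43) − C(77, 44) = 8139631928409069557700 − 6289715581043371930950 = 1849916347365697626750.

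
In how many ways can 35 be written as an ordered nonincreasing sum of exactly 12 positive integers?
p(35, 12 parts) = 1116

Partitions of n into exactly k parts are in bijection with partitions of n − k into at most k parts (subtract 1 from each part). So p(35, exactly 12) = p(23, parts ≤ 12). Computing via the recurrence p(m, j) = p(m, j−1) + p(m−j, j) gives 1116.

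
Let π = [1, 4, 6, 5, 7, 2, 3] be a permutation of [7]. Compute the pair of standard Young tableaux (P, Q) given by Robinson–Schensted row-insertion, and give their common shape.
P = [1, 2, 3, 7] / [4, 5] / [6];  Q = [1, 2, 3, 5] / [4, 7] / [6];  common shape = (4, 2, 1)

Row-insert the values π_1, π_2, … into P one at a time, bumping the leftmost entry strictly greater than the inserted value down to the next row. The recording tableau Q records, in position (i, j), the step at which that cell was added to P.
  Insert 1 (step 1): P = [1];  Q = [1]
  Insert 4 (step 2): P = [1, 4];  Q = [1, 2]
  Insert 6 (step 3): P = [1, 4, 6];  Q = [1, 2, 3]
  Insert 5 (step 4): P = [1, 4, 5] / [6];  Q = [1, 2, 3] / [4]
  Insert 7 (step 5): P = [1, 4, 5, 7] / [6];  Q = [1, 2, 3, 5] / [4]
  Insert 2 (step 6): P = [1, 2, 5, 7] / [4] / [6];  Q = [1, 2, 3, 5] / [4] / [6]
  Insert 3 (step 7): P = [1, 2, 3, 7] / [4, 5] / [6];  Q = [1, 2, 3, 5] / [4, 7] / [6]
Final shape: (4, 2, 1).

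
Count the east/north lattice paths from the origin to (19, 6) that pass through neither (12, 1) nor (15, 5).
Number of paths = 91559

Inclusion–exclusion. Total paths: C(25, 19) = 177100. Through P₁: C(13, 12)·C(12, 7) = 10296. Through P₂: C(20, 15)·C(5, 4) = 77520. Since P₁ is strictly southwest of P₂, a monotone path through both must visit P₁ then P₂; paths through both = C(13, 12)·C(7, 3)·C(5, 4) = 2275. Avoid both = 177100 − 10296 − 77520 + 2275 = 91559.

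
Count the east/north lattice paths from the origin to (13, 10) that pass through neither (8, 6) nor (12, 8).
Number of paths = 522913

Inclusion–exclusion. Total paths: C(23, 13) = 1144066. Through P₁: C(14, 8)·C(9, 5) = 378378. Through P₂: C(20, 12)·C(3, 1) = 377910. Since P₁ is strictly southwest of P₂, a monotone path through both must visit P₁ then P₂; paths through both = C(14, 8)·C(6, 4)·C(3, 1) = 135135. Avoid both = 1144066 − 378378 − 377910 + 135135 = 522913.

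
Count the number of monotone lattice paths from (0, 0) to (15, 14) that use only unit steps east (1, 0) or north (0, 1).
Number of paths = 77558760

A monotone lattice path from (0, 0) to (15, 14) consists of 15 east steps and 14 north steps in some order, so it is determined by which 15 of the 29 steps are east. The count is C(29, 15) = 77558760.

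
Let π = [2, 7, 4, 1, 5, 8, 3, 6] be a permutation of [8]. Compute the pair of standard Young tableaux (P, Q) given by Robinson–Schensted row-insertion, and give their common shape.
P = [1, 3, 5, 6] / [2, 4, 8] / [7];  Q = [1, 2, 5, 6] / [3, 7, 8] / [4];  common shape = (4, 3, 1)

Row-insert the values π_1, π_2, … into P one at a time, bumping the leftmost entry strictly greater than the inserted value down to the next row. The recording tableau Q records, in position (i, j), the step at which that cell was added to P.
  Insert 2 (step 1): P = [2];  Q = [1]
  Insert 7 (step 2): P = [2, 7];  Q = [1, 2]
  Insert 4 (step 3): P = [2, 4] / [7];  Q = [1, 2] / [3]
  Insert 1 (step 4): P = [1, 4] / [2] / [7];  Q = [1, 2] / [3] / [4]
  Insert 5 (step 5): P = [1, 4, 5] / [2] / [7];  Q = [1, 2, 5] / [3] / [4]
  Insert 8 (step 6): P = [1, 4, 5, 8] / [2] / [7];  Q = [1, 2, 5, 6] / [3] / [4]
  Insert 3 (step 7): P = [1, 3, 5, 8] / [2, 4] / [7];  Q = [1, 2, 5, 6] / [3, 7] / [4]
  Insert 6 (step 8): P = [1, 3, 5, 6] / [2, 4, 8] / [7];  Q = [1, 2, 5, 6] / [3, 7, 8] / [4]
Final shape: (4, 3, 1).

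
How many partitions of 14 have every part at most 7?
p(14, parts ≤ 7) = 105

Partitions of 14 with all parts ≤ 7: 7+7, 7+6+1, 7+5+2, 7+5+1+1, 7+4+3, 7+4+2+1, 7+4+1+1+1, 7+3+3+1, 7+3+2+2, 7+3+2+1+1, 7+3+1+1+1+1, 7+2+2+2+1, 7+2+2+1+1+1, 7+2+1+1+1+1+1, 7+1+1+1+1+1+1+1, 6+6+2, 6+6+1+1, 6+5+3, 6+5+2+1, 6+5+1+1+1, 6+4+4, 6+4+3+1, 6+4+2+2, 6+4+2+1+1, 6+4+1+1+1+1, 6+3+3+2, 6+3+3+1+1, 6+3+2+2+1, 6+3+2+1+1+1, 6+3+1+1+1+1+1, … (105 total). Count = 105.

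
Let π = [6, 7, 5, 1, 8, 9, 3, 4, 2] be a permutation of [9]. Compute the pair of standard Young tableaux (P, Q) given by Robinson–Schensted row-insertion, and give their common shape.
P = [1, 2, 4, 9] / [3, 7, 8] / [5] / [6];  Q = [1, 2, 5, 6] / [3, 7, 8] / [4] / [9];  common shape = (4, 3, 1, 1)

Row-insert the values π_1, π_2, … into P one at a time, bumping the leftmost entry strictly greater than the inserted value down to the next row. The recording tableau Q records, in position (i, j), the step at which that cell was added to P.
  Insert 6 (step 1): P = [6];  Q = [1]
  Insert 7 (step 2): P = [6, 7];  Q = [1, 2]
  Insert 5 (step 3): P = [5, 7] / [6];  Q = [1, 2] / [3]
  Insert 1 (step 4): P = [1, 7] / [5] / [6];  Q = [1, 2] / [3] / [4]
  Insert 8 (step 5): P = [1, 7, 8] / [5] / [6];  Q = [1, 2, 5] / [3] / [4]
  Insert 9 (step 6): P = [1, 7, 8, 9] / [5] / [6];  Q = [1, 2, 5, 6] / [3] / [4]
  Insert 3 (step 7): P = [1, 3, 8, 9] / [5, 7] / [6];  Q = [1, 2, 5, 6] / [3, 7] / [4]
  Insert 4 (step 8): P = [1, 3, 4, 9] / [5, 7, 8] / [6];  Q = [1, 2, 5, 6] / [3, 7, 8] / [4]
  Insert 2 (step 9): P = [1, 2, 4, 9] / [3, 7, 8] / [5] / [6];  Q = [1, 2, 5, 6] / [3, 7, 8] / [4] / [9]
Final shape: (4, 3, 1, 1).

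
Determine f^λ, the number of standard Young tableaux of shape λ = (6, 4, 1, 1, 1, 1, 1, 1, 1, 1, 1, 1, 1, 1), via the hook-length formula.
# SYT of shape (6, 4, 1, 1, 1, 1, 1, 1, 1, 1, 1, 1, 1, 1) = 5360355

Hook-length formula: f^λ = n! / Π hook(c), product over all cells c of the Young diagram. For λ = (6, 4, 1, 1, 1, 1, 1, 1, 1, 1, 1, 1, 1, 1), n = 22 boxes. Hook lengths by row (left-to-right, top-to-bottom): [19, 6, 5, 4, 2, 1]; [16, 3, 2, 1]; [12]; [11]; [10]; [9]; [8]; [7]; [6]; [5]; [4]; [3]; [2]; [1]. Product of hooks = 209687740416000. So f^λ = 22! / 209687740416000 = 1124000727777607680000 / 209687740416000 = 5360355.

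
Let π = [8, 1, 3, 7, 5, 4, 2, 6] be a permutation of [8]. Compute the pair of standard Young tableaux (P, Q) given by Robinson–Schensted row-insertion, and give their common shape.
P = [1, 2, 4, 6] / [3] / [5] / [7] / [8];  Q = [1, 3, 4, 8] / [2] / [5] / [6] / [7];  common shape = (4, 1, 1, 1, 1)

Row-insert the values π_1, π_2, … into P one at a time, bumping the leftmost entry strictly greater than the inserted value down to the next row. The recording tableau Q records, in position (i, j), the step at which that cell was added to P.
  Insert 8 (step 1): P = [8];  Q = [1]
  Insert 1 (step 2): P = [1] / [8];  Q = [1] / [2]
  Insert 3 (step 3): P = [1, 3] / [8];  Q = [1, 3] / [2]
  Insert 7 (step 4): P = [1, 3, 7] / [8];  Q = [1, 3, 4] / [2]
  Insert 5 (step 5): P = [1, 3, 5] / [7] / [8];  Q = [1, 3, 4] / [2] / [5]
  Insert 4 (step 6): P = [1, 3, 4] / [5] / [7] / [8];  Q = [1, 3, 4] / [2] / [5] / [6]
  Insert 2 (step 7): P = [1, 2, 4] / [3] / [5] / [7] / [8];  Q = [1, 3, 4] / [2] / [5] / [6] / [7]
  Insert 6 (step 8): P = [1, 2, 4, 6] / [3] / [5] / [7] / [8];  Q = [1, 3, 4, 8] / [2] / [5] / [6] / [7]
Final shape: (4, 1, 1, 1, 1).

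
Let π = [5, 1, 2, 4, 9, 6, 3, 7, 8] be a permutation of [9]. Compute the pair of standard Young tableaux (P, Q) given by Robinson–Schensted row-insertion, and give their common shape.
P = [1, 2, 3, 6, 7, 8] / [4, 9] / [5];  Q = [1, 3, 4, 5, 8, 9] / [2, 6] / [7];  common shape = (6, 2, 1)

Row-insert the values π_1, π_2, … into P one at a time, bumping the leftmost entry strictly greater than the inserted value down to the next row. The recording tableau Q records, in position (i, j), the step at which that cell was added to P.
  Insert 5 (step 1): P = [5];  Q = [1]
  Insert 1 (step 2): P = [1] / [5];  Q = [1] / [2]
  Insert 2 (step 3): P = [1, 2] / [5];  Q = [1, 3] / [2]
  Insert 4 (step 4): P = [1, 2, 4] / [5];  Q = [1, 3, 4] / [2]
  Insert 9 (step 5): P = [1, 2, 4, 9] / [5];  Q = [1, 3, 4, 5] / [2]
  Insert 6 (step 6): P = [1, 2, 4, 6] / [5, 9];  Q = [1, 3, 4, 5] / [2, 6]
  Insert 3 (step 7): P = [1, 2, 3, 6] / [4, 9] / [5];  Q = [1, 3, 4, 5] / [2, 6] / [7]
  Insert 7 (step 8): P = [1, 2, 3, 6, 7] / [4, 9] / [5];  Q = [1, 3, 4, 5, 8] / [2, 6] / [7]
  Insert 8 (step 9): P = [1, 2, 3, 6, 7, 8] / [4, 9] / [5];  Q = [1, 3, 4, 5, 8, 9] / [2, 6] / [7]
Final shape: (6, 2, 1).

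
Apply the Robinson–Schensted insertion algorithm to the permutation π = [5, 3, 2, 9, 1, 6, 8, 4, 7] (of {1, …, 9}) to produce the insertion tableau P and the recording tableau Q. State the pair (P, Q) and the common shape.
P = [1, 4, 7] / [2, 6, 8] / [3, 9] / [5];  Q = [1, 4, 7] / [2, 6, 9] / [3, 8] / [5];  common shape = (3, 3, 2, 1)

Row-insert the values π_1, π_2, … into P one at a time, bumping the leftmost entry strictly greater than the inserted value down to the next row. The recording tableau Q records, in position (i, j), the step at which that cell was added to P.
  Insert 5 (step 1): P = [5];  Q = [1]
  Insert 3 (step 2): P = [3] / [5];  Q = [1] / [2]
  Insert 2 (step 3): P = [2] / [3] / [5];  Q = [1] / [2] / [3]
  Insert 9 (step 4): P = [2, 9] / [3] / [5];  Q = [1, 4] / [2] / [3]
  Insert 1 (step 5): P = [1, 9] / [2] / [3] / [5];  Q = [1, 4] / [2] / [3] / [5]
  Insert 6 (step 6): P = [1, 6] / [2, 9] / [3] / [5];  Q = [1, 4] / [2, 6] / [3] / [5]
  Insert 8 (step 7): P = [1, 6, 8] / [2, 9] / [3] / [5];  Q = [1, 4, 7] / [2, 6] / [3] / [5]
  Insert 4 (step 8): P = [1, 4, 8] / [2, 6] / [3, 9] / [5];  Q = [1, 4, 7] / [2, 6] / [3, 8] / [5]
  Insert 7 (step 9): P = [1, 4, 7] / [2, 6, 8] / [3, 9] / [5];  Q = [1, 4, 7] / [2, 6, 9] / [3, 8] / [5]
Final shape: (3, 3, 2, 1).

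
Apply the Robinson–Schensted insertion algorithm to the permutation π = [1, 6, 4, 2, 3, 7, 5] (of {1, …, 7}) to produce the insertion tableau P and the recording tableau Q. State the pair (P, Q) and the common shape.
P = [1, 2, 3, 5] / [4, 7] / [6];  Q = [1, 2, 5, 6] / [3, 7] / [4];  common shape = (4, 2, 1)

Row-insert the values π_1, π_2, … into P one at a time, bumping the leftmost entry strictly greater than the inserted value down to the next row. The recording tableau Q records, in position (i, j), the step at which that cell was added to P.
  Insert 1 (step 1): P = [1];  Q = [1]
  Insert 6 (step 2): P = [1, 6];  Q = [1, 2]
  Insert 4 (step 3): P = [1, 4] / [6];  Q = [1, 2] / [3]
  Insert 2 (step 4): P = [1, 2] / [4] / [6];  Q = [1, 2] / [3] / [4]
  Insert 3 (step 5): P = [1, 2, 3] / [4] / [6];  Q = [1, 2, 5] / [3] / [4]
  Insert 7 (step 6): P = [1, 2, 3, 7] / [4] / [6];  Q = [1, 2, 5, 6] / [3] / [4]
  Insert 5 (step 7): P = [1, 2, 3, 5] / [4, 7] / [6];  Q = [1, 2, 5, 6] / [3, 7] / [4]
Final shape: (4, 2, 1).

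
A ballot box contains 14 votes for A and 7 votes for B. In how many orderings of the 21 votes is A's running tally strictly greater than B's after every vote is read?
Strict-lead orderings = 38760

Total orderings of the 21 votes with 14 for A: C(21, 14) = 116280. By the Bertrand ballot formula (Cycle Lemma / reflection principle), the number of orderings in which A is strictly ahead of B throughout is (p − q)/(p + q) · C(p + q, p) = (14 − 7)/(14 + 7) · 116280 = 38760.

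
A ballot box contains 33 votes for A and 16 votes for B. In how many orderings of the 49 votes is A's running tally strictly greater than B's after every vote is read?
Strict-lead orderings = 1161588834303

Total orderings of the 49 votes with 33 for A: C(49, 33) = 3348108992991. By the Bertrand ballot formula (Cycle Lemma / reflection principle), the number of orderings in which A is strictly ahead of B throughout is (p − q)/(p + q) · C(p + q, p) = (33 − 16)/(33 + 16) · 3348108992991 = 1161588834303.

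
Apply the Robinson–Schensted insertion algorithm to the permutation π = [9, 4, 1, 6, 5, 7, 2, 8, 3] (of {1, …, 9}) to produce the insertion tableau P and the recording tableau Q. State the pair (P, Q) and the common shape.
P = [1, 2, 3, 8] / [4, 5, 7] / [6] / [9];  Q = [1, 4, 6, 8] / [2, 5, 9] / [3] / [7];  common shape = (4, 3, 1, 1)

Row-insert the values π_1, π_2, … into P one at a time, bumping the leftmost entry strictly greater than the inserted value down to the next row. The recording tableau Q records, in position (i, j), the step at which that cell was added to P.
  Insert 9 (step 1): P = [9];  Q = [1]
  Insert 4 (step 2): P = [4] / [9];  Q = [1] / [2]
  Insert 1 (step 3): P = [1] / [4] / [9];  Q = [1] / [2] / [3]
  Insert 6 (step 4): P = [1, 6] / [4] / [9];  Q = [1, 4] / [2] / [3]
  Insert 5 (step 5): P = [1, 5] / [4, 6] / [9];  Q = [1, 4] / [2, 5] / [3]
  Insert 7 (step 6): P = [1, 5, 7] / [4, 6] / [9];  Q = [1, 4, 6] / [2, 5] / [3]
  Insert 2 (step 7): P = [1, 2, 7] / [4, 5] / [6] / [9];  Q = [1, 4, 6] / [2, 5] / [3] / [7]
  Insert 8 (step 8): P = [1, 2, 7, 8] / [4, 5] / [6] / [9];  Q = [1, 4, 6, 8] / [2, 5] / [3] / [7]
  Insert 3 (step 9): P = [1, 2, 3, 8] / [4, 5, 7] / [6] / [9];  Q = [1, 4, 6, 8] / [2, 5, 9] / [3] / [7]
Final shape: (4, 3, 1, 1).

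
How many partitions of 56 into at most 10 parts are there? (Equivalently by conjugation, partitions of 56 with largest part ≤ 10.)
p(56, parts ≤ 10) = 126299

Use the recurrence p(n, m) = p(n, m−1) + p(n−m, m): either the largest part is < m (count p(n, m−1)) or the largest part is exactly m (remove one copy of m, count p(n−m, m)). With p(0, ·) = 1 this gives p(56, parts ≤ 10) = 126299. (By conjugating Young diagrams, this also counts partitions of 56 into at most 10 parts.)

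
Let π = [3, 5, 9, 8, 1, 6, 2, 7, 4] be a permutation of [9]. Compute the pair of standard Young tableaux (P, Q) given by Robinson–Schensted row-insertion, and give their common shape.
P = [1, 2, 4, 7] / [3, 5, 6] / [8] / [9];  Q = [1, 2, 3, 8] / [4, 6, 9] / [5] / [7];  common shape = (4, 3, 1, 1)

Row-insert the values π_1, π_2, … into P one at a time, bumping the leftmost entry strictly greater than the inserted value down to the next row. The recording tableau Q records, in position (i, j), the step at which that cell was added to P.
  Insert 3 (step 1): P = [3];  Q = [1]
  Insert 5 (step 2): P = [3, 5];  Q = [1, 2]
  Insert 9 (step 3): P = [3, 5, 9];  Q = [1, 2, 3]
  Insert 8 (step 4): P = [3, 5, 8] / [9];  Q = [1, 2, 3] / [4]
  Insert 1 (step 5): P = [1, 5, 8] / [3] / [9];  Q = [1, 2, 3] / [4] / [5]
  Insert 6 (step 6): P = [1, 5, 6] / [3, 8] / [9];  Q = [1, 2, 3] / [4, 6] / [5]
  Insert 2 (step 7): P = [1, 2, 6] / [3, 5] / [8] / [9];  Q = [1, 2, 3] / [4, 6] / [5] / [7]
  Insert 7 (step 8): P = [1, 2, 6, 7] / [3, 5] / [8] / [9];  Q = [1, 2, 3, 8] / [4, 6] / [5] / [7]
  Insert 4 (step 9): P = [1, 2, 4, 7] / [3, 5, 6] / [8] / [9];  Q = [1, 2, 3, 8] / [4, 6, 9] / [5] / [7]
Final shape: (4, 3, 1, 1).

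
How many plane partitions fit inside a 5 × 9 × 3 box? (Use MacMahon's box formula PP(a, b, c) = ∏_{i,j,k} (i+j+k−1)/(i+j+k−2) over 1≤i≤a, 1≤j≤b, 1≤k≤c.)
PP(5, 9, 3) = 208416208

Evaluate the triple product over i = 1..5, j = 1..9, k = 1..3. The factors are (2/1) · (3/2) · (4/3) · (3/2) · (4/3) · (5/4) · (4/3) · (5/4) · … (135 factors total). The numerators and denominators telescope so the product is an integer; carrying out the multiplication exactly gives PP(5, 9, 3) = 208416208.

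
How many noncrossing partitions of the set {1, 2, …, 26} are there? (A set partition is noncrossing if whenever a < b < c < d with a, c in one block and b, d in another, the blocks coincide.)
C_26 = 18367353072152

These noncrossing partitions are counted by the Catalan number C_n = (1/(n + 1)) · C(2n, n). For n = 26: C_26 = (1/27) · C(52, 26) = 495918532948104/27 = 18367353072152.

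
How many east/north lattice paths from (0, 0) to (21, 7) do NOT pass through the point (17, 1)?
Number of paths = 1180260

Total paths from (0, 0) to (21, 7): C(28, 21) = 1184040. Paths through (17, 1): (paths (0, 0) → (17, 1)) × (paths (17, 1) → (21, 7)) = C(18, 17) · C(10, 4) = 18 · 210 = 3780. Avoidance count = 1184040 − 3780 = 1180260.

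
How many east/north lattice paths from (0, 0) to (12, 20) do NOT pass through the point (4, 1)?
Number of paths = 214692465

Total paths from (0, 0) to (12, 20): C(32, 12) = 225792840. Paths through (4, 1): (paths (0, 0) → (4, 1)) × (paths (4, 1) → (12, 20)) = C(5, 4) · C(27, 8) = 5 · 2220075 = 11100375. Avoidance count = 225792840 − 11100375 = 214692465.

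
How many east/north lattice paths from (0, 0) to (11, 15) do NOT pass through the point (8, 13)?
Number of paths = 5691260

Total paths from (0, 0) to (11, 15): C(26, 11) = 7726160. Paths through (8, 13): (paths (0, 0) → (8, 13)) × (paths (8, 13) → (11, 15)) = C(21, 8) · C(5, 3) = 203490 · 10 = 2034900. Avoidance count = 7726160 − 2034900 = 5691260.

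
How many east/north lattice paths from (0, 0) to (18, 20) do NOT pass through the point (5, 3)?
Number of paths = 26871449010

Total paths from (0, 0) to (18, 20): C(38, 18) = 33578000610. Paths through (5, 3): (paths (0, 0) → (5, 3)) × (paths (5, 3) → (18, 20)) = C(8, 5) · C(30, 13) = 56 · 119759850 = 6706551600. Avoidance count = 33578000610 − 6706551600 = 26871449010.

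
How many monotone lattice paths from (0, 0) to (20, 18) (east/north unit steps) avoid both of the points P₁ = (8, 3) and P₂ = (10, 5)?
Number of paths = 28406658852

Inclusion–exclusion. Total paths: C(38, 20) = 33578000610. Through P₁: C(11, 8)·C(27, 12) = 2868336900. Through P₂: C(15, 10)·C(23, 10) = 3435630198. Since P₁ is strictly southwest of P₂, a monotone path through both must visit P₁ then P₂; paths through both = C(11, 8)·C(4, 2)·C(23, 10) = 1132625340. Avoid both = 33578000610 − 2868336900 − 3435630198 + 1132625340 = 28406658852.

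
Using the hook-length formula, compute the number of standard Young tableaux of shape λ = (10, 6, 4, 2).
# SYT of shape (10, 6, 4, 2) = 443201220

Hook-length formula: f^λ = n! / Π hook(c), product over all cells c of the Young diagram. For λ = (10, 6, 4, 2), n = 22 boxes. Hook lengths by row (left-to-right, top-to-bottom): [13, 12, 10, 9, 7, 6, 4, 3, 2, 1]; [8, 7, 5, 4, 2, 1]; [5, 4, 2, 1]; [2, 1]. Product of hooks = 2536095744000. So f^λ = 22! / 2536095744000 = 1124000727777607680000 / 2536095744000 = 443201220.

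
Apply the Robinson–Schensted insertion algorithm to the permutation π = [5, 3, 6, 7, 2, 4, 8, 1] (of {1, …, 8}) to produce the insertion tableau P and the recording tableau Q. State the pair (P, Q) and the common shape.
P = [1, 4, 7, 8] / [2, 6] / [3] / [5];  Q = [1, 3, 4, 7] / [2, 6] / [5] / [8];  common shape = (4, 2, 1, 1)

Row-insert the values π_1, π_2, … into P one at a time, bumping the leftmost entry strictly greater than the inserted value down to the next row. The recording tableau Q records, in position (i, j), the step at which that cell was added to P.
  Insert 5 (step 1): P = [5];  Q = [1]
  Insert 3 (step 2): P = [3] / [5];  Q = [1] / [2]
  Insert 6 (step 3): P = [3, 6] / [5];  Q = [1, 3] / [2]
  Insert 7 (step 4): P = [3, 6, 7] / [5];  Q = [1, 3, 4] / [2]
  Insert 2 (step 5): P = [2, 6, 7] / [3] / [5];  Q = [1, 3, 4] / [2] / [5]
  Insert 4 (step 6): P = [2, 4, 7] / [3, 6] / [5];  Q = [1, 3, 4] / [2, 6] / [5]
  Insert 8 (step 7): P = [2, 4, 7, 8] / [3, 6] / [5];  Q = [1, 3, 4, 7] / [2, 6] / [5]
  Insert 1 (step 8): P = [1, 4, 7, 8] / [2, 6] / [3] / [5];  Q = [1, 3, 4, 7] / [2, 6] / [5] / [8]
Final shape: (4, 2, 1, 1).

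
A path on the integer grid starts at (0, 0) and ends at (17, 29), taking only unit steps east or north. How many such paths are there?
Number of paths = 1749695026860

A monotone lattice path from (0, 0) to (17, 29) consists of 17 east steps and 29 north steps in some order, so it is determined by which 17 of the 46 steps are east. The count is C(46, 17) = 1749695026860.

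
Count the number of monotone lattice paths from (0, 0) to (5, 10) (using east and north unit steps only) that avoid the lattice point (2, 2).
Number of paths = 2013

Total paths from (0, 0) to (5, 10): C(15, 5) = 3003. Paths through (2, 2): (paths (0, 0) → (2, 2)) × (paths (2, 2) → (5, 10)) = C(4, 2) · C(11, 3) = 6 · 165 = 990. Avoidance count = 3003 − 990 = 2013.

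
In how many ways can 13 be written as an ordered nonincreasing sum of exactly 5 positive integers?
p(13, 5 parts) = 18

Partitions of n into exactly k parts ↔ partitions of n − k into at most k parts (subtract 1 from each part). For n = 13, k = 5, the partitions are: 9+1+1+1+1, 8+2+1+1+1, 7+3+1+1+1, 7+2+2+1+1, 6+4+1+1+1, 6+3+2+1+1, 6+2+2+2+1, 5+5+1+1+1, 5+4+2+1+1, 5+3+3+1+1, 5+3+2+2+1, 5+2+2+2+2, 4+4+3+1+1, 4+4+2+2+1, 4+3+3+2+1, 4+3+2+2+2, 3+3+3+3+1, 3+3+3+2+2. Count = 18.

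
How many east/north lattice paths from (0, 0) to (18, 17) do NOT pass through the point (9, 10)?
Number of paths = 3480763330

Total paths from (0, 0) to (18, 17): C(35, 18) = 4537567650. Paths through (9, 10): (paths (0, 0) → (9, 10)) × (paths (9, 10) → (18, 17)) = C(19, 9) · C(16, 9) = 92378 · 11440 = 1056804320. Avoidance count = 4537567650 − 1056804320 = 3480763330.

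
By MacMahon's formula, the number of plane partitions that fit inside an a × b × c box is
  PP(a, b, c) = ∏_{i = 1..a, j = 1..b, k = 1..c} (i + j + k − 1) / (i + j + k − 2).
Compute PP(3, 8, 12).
PP(3, 8, 12) = 20239179160200

Evaluate the triple product over i = 1..3, j = 1..8, k = 1..12. The factors are (2/1) · (3/2) · (4/3) · (5/4) · (6/5) · (7/6) · (8/7) · (9/8) · … (288 factors total). The numerators and denominators telescope so the product is an integer; carrying out the multiplication exactly gives PP(3, 8, 12) = 20239179160200.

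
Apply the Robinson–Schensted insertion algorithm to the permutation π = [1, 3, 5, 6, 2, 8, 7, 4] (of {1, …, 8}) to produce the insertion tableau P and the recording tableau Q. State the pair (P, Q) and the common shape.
P = [1, 2, 4, 6, 7] / [3, 5] / [8];  Q = [1, 2, 3, 4, 6] / [5, 7] / [8];  common shape = (5, 2, 1)

Row-insert the values π_1, π_2, … into P one at a time, bumping the leftmost entry strictly greater than the inserted value down to the next row. The recording tableau Q records, in position (i, j), the step at which that cell was added to P.
  Insert 1 (step 1): P = [1];  Q = [1]
  Insert 3 (step 2): P = [1, 3];  Q = [1, 2]
  Insert 5 (step 3): P = [1, 3, 5];  Q = [1, 2, 3]
  Insert 6 (step 4): P = [1, 3, 5, 6];  Q = [1, 2, 3, 4]
  Insert 2 (step 5): P = [1, 2, 5, 6] / [3];  Q = [1, 2, 3, 4] / [5]
  Insert 8 (step 6): P = [1, 2, 5, 6, 8] / [3];  Q = [1, 2, 3, 4, 6] / [5]
  Insert 7 (step 7): P = [1, 2, 5, 6, 7] / [3, 8];  Q = [1, 2, 3, 4, 6] / [5, 7]
  Insert 4 (step 8): P = [1, 2, 4, 6, 7] / [3, 5] / [8];  Q = [1, 2, 3, 4, 6] / [5, 7] / [8]
Final shape: (5, 2, 1).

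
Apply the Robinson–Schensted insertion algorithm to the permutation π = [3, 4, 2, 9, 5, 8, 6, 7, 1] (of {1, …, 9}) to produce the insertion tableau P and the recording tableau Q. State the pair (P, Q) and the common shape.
P = [1, 4, 5, 6, 7] / [2, 8] / [3] / [9];  Q = [1, 2, 4, 6, 8] / [3, 5] / [7] / [9];  common shape = (5, 2, 1, 1)

Row-insert the values π_1, π_2, … into P one at a time, bumping the leftmost entry strictly greater than the inserted value down to the next row. The recording tableau Q records, in position (i, j), the step at which that cell was added to P.
  Insert 3 (step 1): P = [3];  Q = [1]
  Insert 4 (step 2): P = [3, 4];  Q = [1, 2]
  Insert 2 (step 3): P = [2, 4] / [3];  Q = [1, 2] / [3]
  Insert 9 (step 4): P = [2, 4, 9] / [3];  Q = [1, 2, 4] / [3]
  Insert 5 (step 5): P = [2, 4, 5] / [3, 9];  Q = [1, 2, 4] / [3, 5]
  Insert 8 (step 6): P = [2, 4, 5, 8] / [3, 9];  Q = [1, 2, 4, 6] / [3, 5]
  Insert 6 (step 7): P = [2, 4, 5, 6] / [3, 8] / [9];  Q = [1, 2, 4, 6] / [3, 5] / [7]
  Insert 7 (step 8): P = [2, 4, 5, 6, 7] / [3, 8] / [9];  Q = [1, 2, 4, 6, 8] / [3, 5] / [7]
  Insert 1 (step 9): P = [1, 4, 5, 6, 7] / [2, 8] / [3] / [9];  Q = [1, 2, 4, 6, 8] / [3, 5] / [7] / [9]
Final shape: (5, 2, 1, 1).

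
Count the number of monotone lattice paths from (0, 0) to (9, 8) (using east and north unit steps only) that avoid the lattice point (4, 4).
Number of paths = 15490

Total paths from (0, 0) to (9, 8): C(17, 9) = 24310. Paths through (4, 4): (paths (0, 0) → (4, 4)) × (paths (4, 4) → (9, 8)) = C(8, 4) · C(9, 5) = 70 · 126 = 8820. Avoidance count = 24310 − 8820 = 15490.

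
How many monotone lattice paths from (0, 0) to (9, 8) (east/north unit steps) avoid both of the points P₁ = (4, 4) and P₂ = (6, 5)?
Number of paths = 10450

Inclusion–exclusion. Total paths: C(17, 9) = 24310. Through P₁: C(8, 4)·C(9, 5) = 8820. Through P₂: C(11, 6)·C(6, 3) = 9240. Since P₁ is strictly southwest of P₂, a monotone path through both must visit P₁ then P₂; paths through both = C(8, 4)·C(3, 2)·C(6, 3) = 4200. Avoid both = 24310 − 8820 − 9240 + 4200 = 10450.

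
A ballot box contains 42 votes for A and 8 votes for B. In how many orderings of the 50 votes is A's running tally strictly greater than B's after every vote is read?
Strict-lead orderings = 365077482

Total orderings of the 50 votes with 42 for A: C(50, 42) = 536878650. By the Bertrand ballot formula (Cycle Lemma / reflection principle), the number of orderings in which A is strictly ahead of B throughout is (p − q)/(p + q) · C(p + q, p) = (42 − 8)/(42 + 8) · 536878650 = 365077482.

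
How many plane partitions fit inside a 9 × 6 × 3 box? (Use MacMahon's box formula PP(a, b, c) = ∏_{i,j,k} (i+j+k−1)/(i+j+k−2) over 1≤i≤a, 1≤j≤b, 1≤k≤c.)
PP(9, 6, 3) = 2530768240

Evaluate the triple product over i = 1..9, j = 1..6, k = 1..3. The factors are (2/1) · (3/2) · (4/3) · (3/2) · (4/3) · (5/4) · (4/3) · (5/4) · … (162 factors total). The numerators and denominators telescope so the product is an integer; carrying out the multiplication exactly gives PP(9, 6, 3) = 2530768240.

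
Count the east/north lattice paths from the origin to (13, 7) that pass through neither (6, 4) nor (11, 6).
Number of paths = 28422

Inclusion–exclusion. Total paths: C(20, 13) = 77520. Through P₁: C(10, 6)·C(10, 7) = 25200. Through P₂: C(17, 11)·C(3, 2) = 37128. Since P₁ is strictly southwest of P₂, a monotone path through both must visit P₁ then P₂; paths through both = C(10, 6)·C(7, 5)·C(3, 2) = 13230. Avoid both = 77520 − 25200 − 37128 + 13230 = 28422.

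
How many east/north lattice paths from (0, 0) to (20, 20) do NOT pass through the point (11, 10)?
Number of paths = 105263330172

Total paths from (0, 0) to (20, 20): C(40, 20) = 137846528820. Paths through (11, 10): (paths (0, 0) → (11, 10)) × (paths (11, 10) → (20, 20)) = C(21, 11) · C(19, 9) = 352716 · 92378 = 32583198648. Avoidance count = 137846528820 − 32583198648 = 105263330172.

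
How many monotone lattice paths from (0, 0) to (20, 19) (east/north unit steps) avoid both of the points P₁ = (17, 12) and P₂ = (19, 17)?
Number of paths = 40172706315

Inclusion–exclusion. Total paths: C(39, 20) = 68923264410. Through P₁: C(29, 17)·C(10, 3) = 6227512200. Through P₂: C(36, 19)·C(3, 1) = 25792489800. Since P₁ is strictly southwest of P₂, a monotone path through both must visit P₁ then P₂; paths through both = C(29, 17)·C(7, 2)·C(3, 1) = 3269443905. Avoid both = 68923264410 − 6227512200 − 25792489800 + 3269443905 = 40172706315.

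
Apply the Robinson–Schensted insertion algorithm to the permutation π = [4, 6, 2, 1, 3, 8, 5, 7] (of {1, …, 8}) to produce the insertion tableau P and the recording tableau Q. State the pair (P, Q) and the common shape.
P = [1, 3, 5, 7] / [2, 6, 8] / [4];  Q = [1, 2, 6, 8] / [3, 5, 7] / [4];  common shape = (4, 3, 1)

Row-insert the values π_1, π_2, … into P one at a time, bumping the leftmost entry strictly greater than the inserted value down to the next row. The recording tableau Q records, in position (i, j), the step at which that cell was added to P.
  Insert 4 (step 1): P = [4];  Q = [1]
  Insert 6 (step 2): P = [4, 6];  Q = [1, 2]
  Insert 2 (step 3): P = [2, 6] / [4];  Q = [1, 2] / [3]
  Insert 1 (step 4): P = [1, 6] / [2] / [4];  Q = [1, 2] / [3] / [4]
  Insert 3 (step 5): P = [1, 3] / [2, 6] / [4];  Q = [1, 2] / [3, 5] / [4]
  Insert 8 (step 6): P = [1, 3, 8] / [2, 6] / [4];  Q = [1, 2, 6] / [3, 5] / [4]
  Insert 5 (step 7): P = [1, 3, 5] / [2, 6, 8] / [4];  Q = [1, 2, 6] / [3, 5, 7] / [4]
  Insert 7 (step 8): P = [1, 3, 5, 7] / [2, 6, 8] / [4];  Q = [1, 2, 6, 8] / [3, 5, 7] / [4]
Final shape: (4, 3, 1).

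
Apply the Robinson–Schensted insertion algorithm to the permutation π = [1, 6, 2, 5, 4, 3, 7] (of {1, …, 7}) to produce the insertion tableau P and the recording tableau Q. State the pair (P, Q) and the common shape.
P = [1, 2, 3, 7] / [4] / [5] / [6];  Q = [1, 2, 4, 7] / [3] / [5] / [6];  common shape = (4, 1, 1, 1)

Row-insert the values π_1, π_2, … into P one at a time, bumping the leftmost entry strictly greater than the inserted value down to the next row. The recording tableau Q records, in position (i, j), the step at which that cell was added to P.
  Insert 1 (step 1): P = [1];  Q = [1]
  Insert 6 (step 2): P = [1, 6];  Q = [1, 2]
  Insert 2 (step 3): P = [1, 2] / [6];  Q = [1, 2] / [3]
  Insert 5 (step 4): P = [1, 2, 5] / [6];  Q = [1, 2, 4] / [3]
  Insert 4 (step 5): P = [1, 2, 4] / [5] / [6];  Q = [1, 2, 4] / [3] / [5]
  Insert 3 (step 6): P = [1, 2, 3] / [4] / [5] / [6];  Q = [1, 2, 4] / [3] / [5] / [6]
  Insert 7 (step 7): P = [1, 2, 3, 7] / [4] / [5] / [6];  Q = [1, 2, 4, 7] / [3] / [5] / [6]
Final shape: (4, 1, 1, 1).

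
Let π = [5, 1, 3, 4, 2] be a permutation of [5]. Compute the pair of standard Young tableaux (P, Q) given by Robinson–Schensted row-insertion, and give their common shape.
P = [1, 2, 4] / [3] / [5];  Q = [1, 3, 4] / [2] / [5];  common shape = (3, 1, 1)

Row-insert the values π_1, π_2, … into P one at a time, bumping the leftmost entry strictly greater than the inserted value down to the next row. The recording tableau Q records, in position (i, j), the step at which that cell was added to P.
  Insert 5 (step 1): P = [5];  Q = [1]
  Insert 1 (step 2): P = [1] / [5];  Q = [1] / [2]
  Insert 3 (step 3): P = [1, 3] / [5];  Q = [1, 3] / [2]
  Insert 4 (step 4): P = [1, 3, 4] / [5];  Q = [1, 3, 4] / [2]
  Insert 2 (step 5): P = [1, 2, 4] / [3] / [5];  Q = [1, 3, 4] / [2] / [5]
Final shape: (3, 1, 1).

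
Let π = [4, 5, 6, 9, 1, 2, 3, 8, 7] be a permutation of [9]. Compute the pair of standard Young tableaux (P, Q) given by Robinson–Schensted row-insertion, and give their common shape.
P = [1, 2, 3, 7] / [4, 5, 6, 8] / [9];  Q = [1, 2, 3, 4] / [5, 6, 7, 8] / [9];  common shape = (4, 4, 1)

Row-insert the values π_1, π_2, … into P one at a time, bumping the leftmost entry strictly greater than the inserted value down to the next row. The recording tableau Q records, in position (i, j), the step at which that cell was added to P.
  Insert 4 (step 1): P = [4];  Q = [1]
  Insert 5 (step 2): P = [4, 5];  Q = [1, 2]
  Insert 6 (step 3): P = [4, 5, 6];  Q = [1, 2, 3]
  Insert 9 (step 4): P = [4, 5, 6, 9];  Q = [1, 2, 3, 4]
  Insert 1 (step 5): P = [1, 5, 6, 9] / [4];  Q = [1, 2, 3, 4] / [5]
  Insert 2 (step 6): P = [1, 2, 6, 9] / [4, 5];  Q = [1, 2, 3, 4] / [5, 6]
  Insert 3 (step 7): P = [1, 2, 3, 9] / [4, 5, 6];  Q = [1, 2, 3, 4] / [5, 6, 7]
  Insert 8 (step 8): P = [1, 2, 3, 8] / [4, 5, 6, 9];  Q = [1, 2, 3, 4] / [5, 6, 7, 8]
  Insert 7 (step 9): P = [1, 2, 3, 7] / [4, 5, 6, 8] / [9];  Q = [1, 2, 3, 4] / [5, 6, 7, 8] / [9]
Final shape: (4, 4, 1).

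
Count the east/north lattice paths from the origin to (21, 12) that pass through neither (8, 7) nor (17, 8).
Number of paths = 228476490

Inclusion–exclusion. Total paths: C(33, 21) = 354817320. Through P₁: C(15, 8)·C(18, 13) = 55135080. Through P₂: C(25, 17)·C(8, 4) = 75710250. Since P₁ is strictly southwest of P₂, a monotone path through both must visit P₁ then P₂; paths through both = C(15, 8)·C(10, 9)·C(8, 4) = 4504500. Avoid both = 354817320 − 55135080 − 75710250 + 4504500 = 228476490.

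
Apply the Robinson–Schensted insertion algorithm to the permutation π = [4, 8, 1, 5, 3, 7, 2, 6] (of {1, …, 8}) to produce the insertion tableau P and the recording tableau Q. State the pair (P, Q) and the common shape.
P = [1, 2, 6] / [3, 5, 7] / [4] / [8];  Q = [1, 2, 6] / [3, 4, 8] / [5] / [7];  common shape = (3, 3, 1, 1)

Row-insert the values π_1, π_2, … into P one at a time, bumping the leftmost entry strictly greater than the inserted value down to the next row. The recording tableau Q records, in position (i, j), the step at which that cell was added to P.
  Insert 4 (step 1): P = [4];  Q = [1]
  Insert 8 (step 2): P = [4, 8];  Q = [1, 2]
  Insert 1 (step 3): P = [1, 8] / [4];  Q = [1, 2] / [3]
  Insert 5 (step 4): P = [1, 5] / [4, 8];  Q = [1, 2] / [3, 4]
  Insert 3 (step 5): P = [1, 3] / [4, 5] / [8];  Q = [1, 2] / [3, 4] / [5]
  Insert 7 (step 6): P = [1, 3, 7] / [4, 5] / [8];  Q = [1, 2, 6] / [3, 4] / [5]
  Insert 2 (step 7): P = [1, 2, 7] / [3, 5] / [4] / [8];  Q = [1, 2, 6] / [3, 4] / [5] / [7]
  Insert 6 (step 8): P = [1, 2, 6] / [3, 5, 7] / [4] / [8];  Q = [1, 2, 6] / [3, 4, 8] / [5] / [7]
Final shape: (3, 3, 1, 1).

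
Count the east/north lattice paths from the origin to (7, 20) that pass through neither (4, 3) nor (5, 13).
Number of paths = 553542

Inclusion–exclusion. Total paths: C(27, 7) = 888030. Through P₁: C(7, 4)·C(20, 3) = 39900. Through P₂: C(18, 5)·C(9, 2) = 308448. Since P₁ is strictly southwest of P₂, a monotone path through both must visit P₁ then P₂; paths through both = C(7, 4)·C(11, 1)·C(9, 2) = 13860. Avoid both = 888030 − 39900 − 308448 + 13860 = 553542.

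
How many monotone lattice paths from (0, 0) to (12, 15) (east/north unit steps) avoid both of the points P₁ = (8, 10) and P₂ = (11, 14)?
Number of paths = 6018612

Inclusion–exclusion. Total paths: C(27, 12) = 17383860. Through P₁: C(18, 8)·C(9, 4) = 5513508. Through P₂: C(25, 11)·C(2, 1) = 8914800. Since P₁ is strictly southwest of P₂, a monotone path through both must visit P₁ then P₂; paths through both = C(18, 8)·C(7, 3)·C(2, 1) = 3063060. Avoid both = 17383860 − 5513508 − 8914800 + 3063060 = 6018612.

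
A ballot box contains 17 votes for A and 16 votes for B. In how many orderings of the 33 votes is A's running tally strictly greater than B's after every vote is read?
Strict-lead orderings = 35357670

Total orderings of the 33 votes with 17 for A: C(33, 17) = 1166803110. By the Bertrand ballot formula (Cycle Lemma / reflection principle), the number of orderings in which A is strictly ahead of B throughout is (p − q)/(p + q) · C(p + q, p) = (17 − 16)/(17 + 16) · 1166803110 = 35357670.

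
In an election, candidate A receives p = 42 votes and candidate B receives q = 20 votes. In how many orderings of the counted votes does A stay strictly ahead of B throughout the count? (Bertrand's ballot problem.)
Strict-lead orderings = 3266814940064445

Total orderings of the 62 votes with 42 for A: C(62, 42) = 9206478467454345. By the Bertrand ballot formula (Cycle Lemma / reflection principle), the number of orderings in which A is strictly ahead of B throughout is (p − q)/(p + q) · C(p + q, p) = (42 − 20)/(42 + 20) · 9206478467454345 = 3266814940064445.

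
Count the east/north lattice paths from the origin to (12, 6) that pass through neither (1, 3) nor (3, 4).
Number of paths = 15843

Inclusion–exclusion. Total paths: C(18, 12) = 18564. Through P₁: C(4, 1)·C(14, 11) = 1456. Through P₂: C(7, 3)·C(11, 9) = 1925. Since P₁ is strictly southwest of P₂, a monotone path through both must visit P₁ then P₂; paths through both = C(4, 1)·C(3, 2)·C(11, 9) = 660. Avoid both = 18564 − 1456 − 1925 + 660 = 15843.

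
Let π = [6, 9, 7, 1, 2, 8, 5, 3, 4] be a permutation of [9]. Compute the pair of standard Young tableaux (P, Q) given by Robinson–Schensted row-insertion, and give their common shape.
P = [1, 2, 3, 4] / [5, 7, 8] / [6] / [9];  Q = [1, 2, 6, 9] / [3, 5, 7] / [4] / [8];  common shape = (4, 3, 1, 1)

Row-insert the values π_1, π_2, … into P one at a time, bumping the leftmost entry strictly greater than the inserted value down to the next row. The recording tableau Q records, in position (i, j), the step at which that cell was added to P.
  Insert 6 (step 1): P = [6];  Q = [1]
  Insert 9 (step 2): P = [6, 9];  Q = [1, 2]
  Insert 7 (step 3): P = [6, 7] / [9];  Q = [1, 2] / [3]
  Insert 1 (step 4): P = [1, 7] / [6] / [9];  Q = [1, 2] / [3] / [4]
  Insert 2 (step 5): P = [1, 2] / [6, 7] / [9];  Q = [1, 2] / [3, 5] / [4]
  Insert 8 (step 6): P = [1, 2, 8] / [6, 7] / [9];  Q = [1, 2, 6] / [3, 5] / [4]
  Insert 5 (step 7): P = [1, 2, 5] / [6, 7, 8] / [9];  Q = [1, 2, 6] / [3, 5, 7] / [4]
  Insert 3 (step 8): P = [1, 2, 3] / [5, 7, 8] / [6] / [9];  Q = [1, 2, 6] / [3, 5, 7] / [4] / [8]
  Insert 4 (step 9): P = [1, 2, 3, 4] / [5, 7, 8] / [6] / [9];  Q = [1, 2, 6, 9] / [3, 5, 7] / [4] / [8]
Final shape: (4, 3, 1, 1).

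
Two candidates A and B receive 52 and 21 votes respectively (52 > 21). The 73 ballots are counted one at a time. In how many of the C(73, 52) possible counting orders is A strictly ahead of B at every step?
Strict-lead orderings = 460643843130588216

Total orderings of the 73 votes with 52 for A: C(73, 52) = 1084741953178481928. By the Bertrand ballot formula (Cycle Lemma / reflection principle), the number of orderings in which A is strictly ahead of B throughout is (p − q)/(p + q) · C(p + q, p) = (52 − 21)/(52 + 21) · 1084741953178481928 = 460643843130588216.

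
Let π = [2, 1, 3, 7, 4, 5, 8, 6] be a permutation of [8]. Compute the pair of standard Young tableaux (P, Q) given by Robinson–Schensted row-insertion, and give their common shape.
P = [1, 3, 4, 5, 6] / [2, 7, 8];  Q = [1, 3, 4, 6, 7] / [2, 5, 8];  common shape = (5, 3)

Row-insert the values π_1, π_2, … into P one at a time, bumping the leftmost entry strictly greater than the inserted value down to the next row. The recording tableau Q records, in position (i, j), the step at which that cell was added to P.
  Insert 2 (step 1): P = [2];  Q = [1]
  Insert 1 (step 2): P = [1] / [2];  Q = [1] / [2]
  Insert 3 (step 3): P = [1, 3] / [2];  Q = [1, 3] / [2]
  Insert 7 (step 4): P = [1, 3, 7] / [2];  Q = [1, 3, 4] / [2]
  Insert 4 (step 5): P = [1, 3, 4] / [2, 7];  Q = [1, 3, 4] / [2, 5]
  Insert 5 (step 6): P = [1, 3, 4, 5] / [2, 7];  Q = [1, 3, 4, 6] / [2, 5]
  Insert 8 (step 7): P = [1, 3, 4, 5, 8] / [2, 7];  Q = [1, 3, 4, 6, 7] / [2, 5]
  Insert 6 (step 8): P = [1, 3, 4, 5, 6] / [2, 7, 8];  Q = [1, 3, 4, 6, 7] / [2, 5, 8]
Final shape: (5, 3).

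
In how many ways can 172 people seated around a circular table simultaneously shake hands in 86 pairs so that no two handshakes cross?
C_86 = 4180080073556524734514695828170907458428751314320

These noncrossing handshakes are counted by the Catalan number C_n = (1/(n + 1)) · C(2n, n). For n = 86: C_86 = (1/87) · C(172, 86) = 363666966399417651902778537050868948883301364345840/87 = 4180080073556524734514695828170907458428751314320.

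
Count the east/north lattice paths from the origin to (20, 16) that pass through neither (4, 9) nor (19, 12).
Number of paths = 6429899430

Inclusion–exclusion. Total paths: C(36, 20) = 7307872110. Through P₁: C(13, 4)·C(23, 16) = 175287255. Through P₂: C(31, 19)·C(5, 1) = 705602625. Since P₁ is strictly southwest of P₂, a monotone path through both must visit P₁ then P₂; paths through both = C(13, 4)·C(18, 15)·C(5, 1) = 2917200. Avoid both = 7307872110 − 175287255 − 705602625 + 2917200 = 6429899430.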